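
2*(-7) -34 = -48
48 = 48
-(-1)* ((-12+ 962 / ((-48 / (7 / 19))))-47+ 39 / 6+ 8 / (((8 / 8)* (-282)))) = -1284037 / 21432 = -59.91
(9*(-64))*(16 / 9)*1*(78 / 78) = -1024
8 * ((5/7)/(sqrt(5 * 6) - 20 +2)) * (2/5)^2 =-96/1715 - 16 * sqrt(30)/5145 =-0.07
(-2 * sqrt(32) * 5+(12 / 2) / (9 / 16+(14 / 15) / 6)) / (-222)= -720 / 19129+20 * sqrt(2) / 111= 0.22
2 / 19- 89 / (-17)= 1725 / 323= 5.34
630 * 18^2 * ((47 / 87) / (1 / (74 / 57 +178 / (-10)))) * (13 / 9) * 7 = -10137824424 / 551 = -18398955.40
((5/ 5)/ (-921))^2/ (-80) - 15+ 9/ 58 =-29213420069/ 1967919120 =-14.84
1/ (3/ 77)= 77/ 3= 25.67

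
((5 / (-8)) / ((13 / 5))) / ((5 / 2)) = -5 / 52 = -0.10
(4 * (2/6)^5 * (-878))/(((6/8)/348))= -1629568/243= -6706.04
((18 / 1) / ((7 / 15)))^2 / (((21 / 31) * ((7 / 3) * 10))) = 225990 / 2401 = 94.12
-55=-55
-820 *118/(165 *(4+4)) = -2419/33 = -73.30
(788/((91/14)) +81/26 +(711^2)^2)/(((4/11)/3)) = 2108299722914.11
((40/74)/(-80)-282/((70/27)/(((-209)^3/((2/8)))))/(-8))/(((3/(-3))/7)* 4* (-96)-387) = 2571896307257/1720500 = 1494854.00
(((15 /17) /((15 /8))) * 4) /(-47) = -32 /799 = -0.04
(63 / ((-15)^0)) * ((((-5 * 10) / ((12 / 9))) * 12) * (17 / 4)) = -240975 / 2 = -120487.50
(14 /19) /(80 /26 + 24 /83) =7553 /34504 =0.22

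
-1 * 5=-5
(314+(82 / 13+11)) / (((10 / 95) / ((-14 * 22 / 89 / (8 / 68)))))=-107119397 / 1157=-92583.75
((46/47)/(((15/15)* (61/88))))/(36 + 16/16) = 4048/106079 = 0.04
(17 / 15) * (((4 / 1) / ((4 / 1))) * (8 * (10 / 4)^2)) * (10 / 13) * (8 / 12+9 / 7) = 69700 / 819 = 85.10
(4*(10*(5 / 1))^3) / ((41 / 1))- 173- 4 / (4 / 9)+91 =496269 / 41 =12104.12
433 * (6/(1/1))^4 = 561168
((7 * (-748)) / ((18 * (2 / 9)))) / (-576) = 1309 / 576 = 2.27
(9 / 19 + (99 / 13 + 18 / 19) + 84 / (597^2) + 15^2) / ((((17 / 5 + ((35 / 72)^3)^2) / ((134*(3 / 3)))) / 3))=641029561317933813596160 / 23255688671445065771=27564.42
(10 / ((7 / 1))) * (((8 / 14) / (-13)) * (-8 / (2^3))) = 0.06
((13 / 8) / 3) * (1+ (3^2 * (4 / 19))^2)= 21541 / 8664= 2.49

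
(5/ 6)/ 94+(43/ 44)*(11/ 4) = 6083/ 2256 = 2.70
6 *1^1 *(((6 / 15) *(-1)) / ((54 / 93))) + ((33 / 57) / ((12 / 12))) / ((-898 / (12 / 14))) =-3702949 / 895755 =-4.13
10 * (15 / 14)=75 / 7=10.71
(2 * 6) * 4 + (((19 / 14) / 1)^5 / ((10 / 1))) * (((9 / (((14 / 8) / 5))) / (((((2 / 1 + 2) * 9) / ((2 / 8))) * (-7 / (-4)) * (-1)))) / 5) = 12647144381 / 263533760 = 47.99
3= 3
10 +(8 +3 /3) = 19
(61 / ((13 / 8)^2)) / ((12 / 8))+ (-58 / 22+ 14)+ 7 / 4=636091 / 22308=28.51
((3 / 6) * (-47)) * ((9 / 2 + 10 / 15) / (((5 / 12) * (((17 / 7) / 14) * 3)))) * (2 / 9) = -285572 / 2295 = -124.43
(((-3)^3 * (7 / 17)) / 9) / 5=-21 / 85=-0.25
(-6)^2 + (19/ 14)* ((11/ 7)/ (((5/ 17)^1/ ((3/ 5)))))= 98859/ 2450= 40.35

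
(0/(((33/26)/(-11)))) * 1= 0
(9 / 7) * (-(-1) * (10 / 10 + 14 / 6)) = 30 / 7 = 4.29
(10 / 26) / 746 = 5 / 9698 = 0.00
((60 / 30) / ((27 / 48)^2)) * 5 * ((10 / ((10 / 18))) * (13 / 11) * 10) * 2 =1331200 / 99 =13446.46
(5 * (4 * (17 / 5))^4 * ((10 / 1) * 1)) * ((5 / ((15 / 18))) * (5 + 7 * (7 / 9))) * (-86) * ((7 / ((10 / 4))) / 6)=-4839717220352 / 1125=-4301970862.54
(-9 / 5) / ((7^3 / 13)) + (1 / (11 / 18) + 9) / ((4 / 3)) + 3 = 823197 / 75460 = 10.91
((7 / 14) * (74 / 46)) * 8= 148 / 23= 6.43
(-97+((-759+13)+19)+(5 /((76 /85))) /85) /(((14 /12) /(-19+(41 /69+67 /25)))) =1698665613 /152950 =11106.02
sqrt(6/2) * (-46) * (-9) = 414 * sqrt(3) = 717.07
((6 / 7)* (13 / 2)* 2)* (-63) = -702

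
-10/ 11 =-0.91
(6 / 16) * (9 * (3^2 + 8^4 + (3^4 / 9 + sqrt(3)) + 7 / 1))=27 * sqrt(3) / 8 + 111267 / 8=13914.22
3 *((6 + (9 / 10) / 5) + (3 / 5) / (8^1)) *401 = 1504953 / 200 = 7524.76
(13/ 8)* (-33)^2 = 14157/ 8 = 1769.62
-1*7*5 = -35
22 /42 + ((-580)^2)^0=32 /21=1.52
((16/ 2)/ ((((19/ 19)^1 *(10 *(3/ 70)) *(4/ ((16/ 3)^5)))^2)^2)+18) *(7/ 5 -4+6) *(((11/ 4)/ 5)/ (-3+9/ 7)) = -59367872481240742378097609317/ 169457721888600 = -350340319813036.63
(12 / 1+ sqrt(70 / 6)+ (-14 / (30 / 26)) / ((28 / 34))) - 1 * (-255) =255.68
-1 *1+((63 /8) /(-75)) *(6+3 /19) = -6257 /3800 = -1.65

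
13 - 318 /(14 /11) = -1658 /7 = -236.86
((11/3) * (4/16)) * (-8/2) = -11/3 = -3.67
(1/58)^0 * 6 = 6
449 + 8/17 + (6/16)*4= 15333/34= 450.97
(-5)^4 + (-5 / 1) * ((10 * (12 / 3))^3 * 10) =-3199375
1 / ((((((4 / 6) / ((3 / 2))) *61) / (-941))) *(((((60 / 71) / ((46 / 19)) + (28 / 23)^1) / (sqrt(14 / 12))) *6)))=-1536653 *sqrt(42) / 2496608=-3.99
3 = 3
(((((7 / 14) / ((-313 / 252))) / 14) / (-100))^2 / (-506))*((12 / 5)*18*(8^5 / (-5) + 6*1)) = 0.00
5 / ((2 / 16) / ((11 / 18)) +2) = 220 / 97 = 2.27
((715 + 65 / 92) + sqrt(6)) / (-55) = -13169 / 1012 - sqrt(6) / 55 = -13.06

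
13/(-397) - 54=-21451/397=-54.03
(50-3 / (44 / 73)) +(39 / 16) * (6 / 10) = 40907 / 880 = 46.49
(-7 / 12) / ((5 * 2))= -7 / 120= -0.06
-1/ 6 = -0.17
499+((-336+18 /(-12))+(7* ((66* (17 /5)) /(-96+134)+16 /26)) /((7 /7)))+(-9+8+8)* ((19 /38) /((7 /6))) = 519057 /2470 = 210.14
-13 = -13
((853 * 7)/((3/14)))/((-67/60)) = -24953.43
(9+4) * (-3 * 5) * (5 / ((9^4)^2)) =-325 / 14348907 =-0.00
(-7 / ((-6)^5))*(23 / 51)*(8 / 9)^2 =322 / 1003833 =0.00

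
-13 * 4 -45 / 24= -431 / 8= -53.88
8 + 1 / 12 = 97 / 12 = 8.08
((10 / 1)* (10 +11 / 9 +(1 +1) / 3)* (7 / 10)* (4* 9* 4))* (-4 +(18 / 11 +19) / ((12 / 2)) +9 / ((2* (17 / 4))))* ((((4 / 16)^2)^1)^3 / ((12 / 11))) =418691 / 313344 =1.34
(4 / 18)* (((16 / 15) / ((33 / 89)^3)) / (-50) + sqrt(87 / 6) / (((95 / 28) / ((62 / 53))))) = -11279504 / 121287375 + 1736* sqrt(58) / 45315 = 0.20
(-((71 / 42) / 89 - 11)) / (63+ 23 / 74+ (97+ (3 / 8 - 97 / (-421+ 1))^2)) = 25514815200 / 373341863333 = 0.07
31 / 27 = 1.15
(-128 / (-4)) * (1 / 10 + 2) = 336 / 5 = 67.20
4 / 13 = 0.31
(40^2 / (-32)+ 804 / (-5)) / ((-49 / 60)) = 258.12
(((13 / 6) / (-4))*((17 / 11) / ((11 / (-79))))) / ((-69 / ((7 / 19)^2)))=-855491 / 72335736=-0.01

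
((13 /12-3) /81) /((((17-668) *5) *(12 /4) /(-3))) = -23 /3163860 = -0.00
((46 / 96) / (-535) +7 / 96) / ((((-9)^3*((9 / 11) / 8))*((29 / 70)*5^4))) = -10549 / 2827608750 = -0.00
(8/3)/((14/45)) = 60/7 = 8.57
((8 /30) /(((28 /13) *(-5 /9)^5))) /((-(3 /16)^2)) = 7278336 /109375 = 66.54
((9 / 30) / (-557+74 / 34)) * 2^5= -34 / 1965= -0.02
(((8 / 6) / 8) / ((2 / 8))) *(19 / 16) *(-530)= -5035 / 12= -419.58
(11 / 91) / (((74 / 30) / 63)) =1485 / 481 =3.09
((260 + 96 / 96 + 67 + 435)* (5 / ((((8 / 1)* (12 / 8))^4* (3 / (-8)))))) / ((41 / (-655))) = 2498825 / 318816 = 7.84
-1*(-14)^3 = 2744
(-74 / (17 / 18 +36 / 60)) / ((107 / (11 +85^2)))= -48191760 / 14873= -3240.22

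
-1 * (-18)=18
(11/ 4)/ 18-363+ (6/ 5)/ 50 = -3265409/ 9000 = -362.82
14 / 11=1.27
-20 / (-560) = 1 / 28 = 0.04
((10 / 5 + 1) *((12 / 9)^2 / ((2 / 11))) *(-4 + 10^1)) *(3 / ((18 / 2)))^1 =176 / 3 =58.67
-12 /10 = -6 /5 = -1.20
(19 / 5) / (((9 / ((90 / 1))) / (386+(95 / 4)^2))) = 288819 / 8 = 36102.38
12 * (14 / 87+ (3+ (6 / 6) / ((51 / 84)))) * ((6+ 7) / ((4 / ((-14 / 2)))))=-1312.58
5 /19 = 0.26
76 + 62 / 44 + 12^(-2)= 122627 / 1584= 77.42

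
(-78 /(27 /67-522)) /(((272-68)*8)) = 0.00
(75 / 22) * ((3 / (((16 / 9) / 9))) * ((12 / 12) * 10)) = 91125 / 176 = 517.76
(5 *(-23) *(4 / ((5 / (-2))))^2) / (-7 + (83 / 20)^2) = -117760 / 4089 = -28.80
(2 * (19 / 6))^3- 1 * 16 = 6427 / 27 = 238.04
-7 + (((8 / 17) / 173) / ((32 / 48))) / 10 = -102929 / 14705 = -7.00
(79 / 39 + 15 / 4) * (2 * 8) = 3604 / 39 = 92.41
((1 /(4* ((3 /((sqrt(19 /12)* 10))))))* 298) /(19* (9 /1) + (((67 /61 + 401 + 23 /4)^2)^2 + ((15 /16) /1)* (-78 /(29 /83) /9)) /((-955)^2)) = 0.01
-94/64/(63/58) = -1363/1008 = -1.35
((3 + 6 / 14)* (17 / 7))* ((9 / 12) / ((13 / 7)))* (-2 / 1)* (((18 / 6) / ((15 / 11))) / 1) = -14.80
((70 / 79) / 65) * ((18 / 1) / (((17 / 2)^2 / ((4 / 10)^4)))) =0.00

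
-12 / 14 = -6 / 7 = -0.86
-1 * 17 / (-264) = 17 / 264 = 0.06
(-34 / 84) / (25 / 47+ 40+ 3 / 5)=-3995 / 405972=-0.01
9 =9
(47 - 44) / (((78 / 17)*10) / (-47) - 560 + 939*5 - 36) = 2397 / 3274321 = 0.00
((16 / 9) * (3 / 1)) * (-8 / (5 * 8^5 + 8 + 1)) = -128 / 491547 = -0.00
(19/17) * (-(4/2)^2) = -76/17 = -4.47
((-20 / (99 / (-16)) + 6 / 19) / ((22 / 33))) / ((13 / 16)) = 53392 / 8151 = 6.55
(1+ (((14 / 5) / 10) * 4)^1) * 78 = 4134 / 25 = 165.36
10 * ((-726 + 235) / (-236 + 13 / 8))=20.95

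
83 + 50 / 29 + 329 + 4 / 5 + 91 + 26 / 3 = 223673 / 435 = 514.19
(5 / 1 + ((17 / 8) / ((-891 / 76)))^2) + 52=181109197 / 3175524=57.03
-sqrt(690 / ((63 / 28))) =-2 * sqrt(690) / 3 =-17.51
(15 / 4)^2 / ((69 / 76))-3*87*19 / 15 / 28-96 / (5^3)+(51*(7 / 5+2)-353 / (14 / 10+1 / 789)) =-8410665693 / 111251000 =-75.60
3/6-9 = -17/2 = -8.50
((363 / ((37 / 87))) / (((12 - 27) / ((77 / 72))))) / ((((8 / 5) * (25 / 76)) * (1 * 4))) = -5133667 / 177600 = -28.91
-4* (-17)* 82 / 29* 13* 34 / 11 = 2464592 / 319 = 7725.99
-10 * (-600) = 6000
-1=-1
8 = 8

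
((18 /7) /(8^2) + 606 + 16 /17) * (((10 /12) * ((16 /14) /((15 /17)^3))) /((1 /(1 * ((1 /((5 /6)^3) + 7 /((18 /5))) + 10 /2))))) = 2606898808189 /357210000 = 7297.94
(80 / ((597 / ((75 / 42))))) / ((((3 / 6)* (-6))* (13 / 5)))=-5000 / 162981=-0.03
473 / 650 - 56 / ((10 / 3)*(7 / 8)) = -12007 / 650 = -18.47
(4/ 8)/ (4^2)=1/ 32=0.03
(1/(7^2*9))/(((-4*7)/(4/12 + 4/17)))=-29/629748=-0.00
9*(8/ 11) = 72/ 11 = 6.55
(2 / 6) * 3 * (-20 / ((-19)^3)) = 0.00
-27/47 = -0.57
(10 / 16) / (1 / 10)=25 / 4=6.25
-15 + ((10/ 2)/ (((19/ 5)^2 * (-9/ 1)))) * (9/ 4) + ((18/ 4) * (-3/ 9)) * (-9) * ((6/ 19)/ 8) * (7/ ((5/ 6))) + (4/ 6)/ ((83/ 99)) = -2940889/ 299630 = -9.82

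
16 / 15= 1.07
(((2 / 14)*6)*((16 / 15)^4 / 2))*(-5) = -65536 / 23625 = -2.77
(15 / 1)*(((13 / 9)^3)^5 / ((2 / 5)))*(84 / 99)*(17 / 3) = 304556063433840004150 / 6794407359123417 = 44824.52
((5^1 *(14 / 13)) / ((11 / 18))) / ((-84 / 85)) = -1275 / 143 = -8.92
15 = 15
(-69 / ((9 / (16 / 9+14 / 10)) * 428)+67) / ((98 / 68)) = 65755507 / 1415610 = 46.45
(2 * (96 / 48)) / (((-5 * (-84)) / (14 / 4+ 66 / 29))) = 67 / 1218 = 0.06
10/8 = 5/4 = 1.25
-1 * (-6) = 6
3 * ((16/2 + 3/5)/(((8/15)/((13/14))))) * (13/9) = 7267/112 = 64.88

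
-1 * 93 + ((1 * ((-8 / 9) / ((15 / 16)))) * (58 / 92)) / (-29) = -288701 / 3105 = -92.98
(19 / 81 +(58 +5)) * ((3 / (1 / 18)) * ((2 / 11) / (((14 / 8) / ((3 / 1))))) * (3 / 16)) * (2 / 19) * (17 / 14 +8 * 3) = 5424198 / 10241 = 529.66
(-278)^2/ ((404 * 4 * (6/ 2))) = 19321/ 1212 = 15.94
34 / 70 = 0.49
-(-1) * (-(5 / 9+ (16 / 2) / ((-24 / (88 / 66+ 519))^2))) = -2437081 / 648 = -3760.93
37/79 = 0.47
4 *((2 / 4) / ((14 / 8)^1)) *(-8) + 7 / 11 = -655 / 77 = -8.51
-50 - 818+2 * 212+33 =-411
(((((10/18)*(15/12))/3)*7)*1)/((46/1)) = 175/4968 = 0.04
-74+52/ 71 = -5202/ 71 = -73.27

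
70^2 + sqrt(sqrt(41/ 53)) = 41^(1/ 4) * 53^(3/ 4)/ 53 + 4900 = 4900.94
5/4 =1.25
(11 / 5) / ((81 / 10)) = 22 / 81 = 0.27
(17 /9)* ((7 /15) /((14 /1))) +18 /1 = 4877 /270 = 18.06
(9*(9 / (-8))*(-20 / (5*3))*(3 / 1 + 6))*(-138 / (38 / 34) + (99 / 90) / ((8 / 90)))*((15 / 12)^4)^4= -626150665283203125 / 1305670057984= -479562.71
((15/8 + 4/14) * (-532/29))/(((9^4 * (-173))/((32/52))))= 9196/427914981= 0.00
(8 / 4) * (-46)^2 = 4232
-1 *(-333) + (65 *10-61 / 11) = 10752 / 11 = 977.45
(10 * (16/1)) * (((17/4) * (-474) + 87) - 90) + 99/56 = -18076701/56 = -322798.23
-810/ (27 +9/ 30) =-2700/ 91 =-29.67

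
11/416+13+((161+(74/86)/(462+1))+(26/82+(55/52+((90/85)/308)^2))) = 102057079758816935/581843151713824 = 175.40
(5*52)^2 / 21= 67600 / 21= 3219.05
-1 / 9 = -0.11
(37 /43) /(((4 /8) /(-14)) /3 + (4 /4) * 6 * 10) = 3108 /216677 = 0.01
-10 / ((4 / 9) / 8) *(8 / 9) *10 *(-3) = 4800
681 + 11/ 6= 4097/ 6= 682.83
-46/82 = -23/41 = -0.56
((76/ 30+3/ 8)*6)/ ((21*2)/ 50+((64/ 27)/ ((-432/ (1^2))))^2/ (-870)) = 80680715415/ 3883770668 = 20.77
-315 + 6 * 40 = -75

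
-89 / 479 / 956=-89 / 457924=-0.00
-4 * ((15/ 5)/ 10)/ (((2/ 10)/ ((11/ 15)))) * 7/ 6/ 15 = -77/ 225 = -0.34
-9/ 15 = -3/ 5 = -0.60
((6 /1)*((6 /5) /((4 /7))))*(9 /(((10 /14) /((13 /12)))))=17199 /100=171.99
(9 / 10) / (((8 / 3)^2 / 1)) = 81 / 640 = 0.13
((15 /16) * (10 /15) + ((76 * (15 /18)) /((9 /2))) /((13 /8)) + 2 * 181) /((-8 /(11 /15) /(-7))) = 80277967 /336960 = 238.24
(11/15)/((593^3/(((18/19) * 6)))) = 396/19810146415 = 0.00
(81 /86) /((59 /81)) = 1.29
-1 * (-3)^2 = -9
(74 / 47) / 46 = 37 / 1081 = 0.03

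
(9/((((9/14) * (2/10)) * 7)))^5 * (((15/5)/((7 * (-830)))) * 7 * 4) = -120000/83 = -1445.78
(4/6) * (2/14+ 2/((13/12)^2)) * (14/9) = 8740/4563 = 1.92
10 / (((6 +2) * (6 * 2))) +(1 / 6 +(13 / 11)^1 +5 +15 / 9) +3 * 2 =2485 / 176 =14.12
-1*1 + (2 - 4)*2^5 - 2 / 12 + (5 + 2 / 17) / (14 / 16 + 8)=-467761 / 7242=-64.59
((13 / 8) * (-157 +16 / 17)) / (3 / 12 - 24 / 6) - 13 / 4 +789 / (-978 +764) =60.69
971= 971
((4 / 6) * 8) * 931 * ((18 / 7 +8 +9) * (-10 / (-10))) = 291536 / 3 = 97178.67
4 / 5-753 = -3761 / 5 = -752.20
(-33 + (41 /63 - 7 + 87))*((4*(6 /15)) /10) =12008 /1575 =7.62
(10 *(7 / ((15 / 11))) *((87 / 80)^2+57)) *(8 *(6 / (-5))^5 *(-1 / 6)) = 774155151 / 78125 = 9909.19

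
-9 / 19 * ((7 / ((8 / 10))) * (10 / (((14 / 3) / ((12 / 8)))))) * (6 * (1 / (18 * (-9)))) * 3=225 / 152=1.48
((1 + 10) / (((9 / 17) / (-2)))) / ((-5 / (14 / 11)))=476 / 45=10.58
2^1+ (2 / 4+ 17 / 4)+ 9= 63 / 4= 15.75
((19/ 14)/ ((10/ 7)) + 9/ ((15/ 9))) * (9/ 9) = 127/ 20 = 6.35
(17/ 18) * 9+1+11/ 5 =117/ 10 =11.70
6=6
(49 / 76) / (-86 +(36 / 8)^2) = -49 / 4997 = -0.01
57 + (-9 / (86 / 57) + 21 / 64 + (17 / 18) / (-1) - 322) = -6726529 / 24768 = -271.58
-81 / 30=-27 / 10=-2.70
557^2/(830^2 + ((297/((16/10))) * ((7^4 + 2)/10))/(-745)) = 3698168080/8210974309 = 0.45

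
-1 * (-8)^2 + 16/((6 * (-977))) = -187592/2931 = -64.00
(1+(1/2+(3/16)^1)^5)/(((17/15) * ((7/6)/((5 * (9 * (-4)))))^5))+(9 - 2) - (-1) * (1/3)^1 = -2440803561505119449/27429024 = -88986161574.87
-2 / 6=-1 / 3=-0.33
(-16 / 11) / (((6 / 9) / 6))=-144 / 11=-13.09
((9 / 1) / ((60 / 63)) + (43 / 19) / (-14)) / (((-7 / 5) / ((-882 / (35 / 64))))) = 7115616 / 665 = 10700.17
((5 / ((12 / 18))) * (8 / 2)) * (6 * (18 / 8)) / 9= 45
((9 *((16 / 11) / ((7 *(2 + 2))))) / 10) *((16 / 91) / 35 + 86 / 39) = 126708 / 1226225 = 0.10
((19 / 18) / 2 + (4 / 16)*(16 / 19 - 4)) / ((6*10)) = -179 / 41040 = -0.00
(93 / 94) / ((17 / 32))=1488 / 799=1.86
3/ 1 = 3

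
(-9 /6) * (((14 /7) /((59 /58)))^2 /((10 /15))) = -30276 /3481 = -8.70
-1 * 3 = -3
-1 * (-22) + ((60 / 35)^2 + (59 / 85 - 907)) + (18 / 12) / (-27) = -66080257 / 74970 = -881.42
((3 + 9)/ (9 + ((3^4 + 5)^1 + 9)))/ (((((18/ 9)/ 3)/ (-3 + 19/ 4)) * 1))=63/ 208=0.30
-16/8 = -2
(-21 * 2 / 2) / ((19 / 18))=-378 / 19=-19.89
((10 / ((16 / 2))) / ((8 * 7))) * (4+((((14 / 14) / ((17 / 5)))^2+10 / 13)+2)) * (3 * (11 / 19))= 4249905 / 15989792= 0.27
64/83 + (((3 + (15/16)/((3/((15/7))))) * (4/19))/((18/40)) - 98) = -95.51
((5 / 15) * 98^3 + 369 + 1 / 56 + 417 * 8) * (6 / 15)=10665839 / 84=126974.27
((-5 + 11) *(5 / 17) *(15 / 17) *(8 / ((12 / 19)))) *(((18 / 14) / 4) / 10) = 2565 / 4046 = 0.63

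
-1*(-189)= 189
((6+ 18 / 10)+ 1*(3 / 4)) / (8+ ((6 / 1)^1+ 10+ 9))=57 / 220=0.26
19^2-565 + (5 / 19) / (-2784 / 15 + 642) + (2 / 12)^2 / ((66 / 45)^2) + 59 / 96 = -51213782425 / 251823264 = -203.37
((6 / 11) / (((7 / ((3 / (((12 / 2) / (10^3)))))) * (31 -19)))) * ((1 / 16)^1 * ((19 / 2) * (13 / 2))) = 30875 / 2464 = 12.53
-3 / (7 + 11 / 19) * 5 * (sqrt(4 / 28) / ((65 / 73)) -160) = 950 / 3 -1387 * sqrt(7) / 4368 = 315.83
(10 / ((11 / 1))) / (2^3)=5 / 44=0.11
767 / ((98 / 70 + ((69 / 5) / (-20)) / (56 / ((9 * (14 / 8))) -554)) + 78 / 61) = 23178279800 / 80986241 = 286.20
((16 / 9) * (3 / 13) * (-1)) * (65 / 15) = -16 / 9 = -1.78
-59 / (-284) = 59 / 284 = 0.21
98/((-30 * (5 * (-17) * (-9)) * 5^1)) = -49/57375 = -0.00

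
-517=-517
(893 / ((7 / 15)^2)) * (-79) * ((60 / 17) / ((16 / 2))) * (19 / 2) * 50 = -113095659375 / 1666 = -67884549.44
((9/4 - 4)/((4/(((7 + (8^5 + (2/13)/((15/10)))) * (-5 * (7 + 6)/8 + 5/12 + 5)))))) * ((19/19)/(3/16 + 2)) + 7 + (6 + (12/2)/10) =6396041/360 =17766.78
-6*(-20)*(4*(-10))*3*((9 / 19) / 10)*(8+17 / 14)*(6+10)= -13374720 / 133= -100561.80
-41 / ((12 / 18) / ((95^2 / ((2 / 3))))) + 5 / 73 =-832556.18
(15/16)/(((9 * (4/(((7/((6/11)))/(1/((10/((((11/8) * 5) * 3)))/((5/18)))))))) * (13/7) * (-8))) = -49/1248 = -0.04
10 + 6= 16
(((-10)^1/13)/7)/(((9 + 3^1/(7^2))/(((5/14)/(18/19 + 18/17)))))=-8075/3740256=-0.00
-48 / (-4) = 12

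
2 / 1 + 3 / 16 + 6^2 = 611 / 16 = 38.19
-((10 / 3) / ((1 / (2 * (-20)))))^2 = -160000 / 9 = -17777.78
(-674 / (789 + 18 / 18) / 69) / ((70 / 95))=-6403 / 381570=-0.02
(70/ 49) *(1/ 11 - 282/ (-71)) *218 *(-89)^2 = 54790665940/ 5467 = 10022071.69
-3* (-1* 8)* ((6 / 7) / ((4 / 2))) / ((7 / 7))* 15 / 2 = 540 / 7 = 77.14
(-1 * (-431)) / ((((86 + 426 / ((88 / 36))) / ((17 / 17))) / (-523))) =-2479543 / 2863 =-866.06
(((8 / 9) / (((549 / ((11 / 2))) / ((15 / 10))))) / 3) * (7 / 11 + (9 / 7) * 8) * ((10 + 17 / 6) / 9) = 9251 / 133407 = 0.07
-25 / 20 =-5 / 4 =-1.25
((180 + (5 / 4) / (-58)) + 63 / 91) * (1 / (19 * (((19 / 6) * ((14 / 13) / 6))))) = 4904127 / 293132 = 16.73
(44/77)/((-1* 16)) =-0.04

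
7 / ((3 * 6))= 7 / 18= 0.39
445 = 445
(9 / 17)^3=0.15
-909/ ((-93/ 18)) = 5454/ 31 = 175.94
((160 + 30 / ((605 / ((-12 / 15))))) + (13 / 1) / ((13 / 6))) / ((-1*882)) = -50203 / 266805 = -0.19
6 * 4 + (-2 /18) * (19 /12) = 2573 /108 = 23.82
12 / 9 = 4 / 3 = 1.33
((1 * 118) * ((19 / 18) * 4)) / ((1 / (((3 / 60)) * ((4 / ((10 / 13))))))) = 29146 / 225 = 129.54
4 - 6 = -2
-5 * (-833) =4165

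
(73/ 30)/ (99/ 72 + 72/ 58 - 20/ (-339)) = 956884/ 1052065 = 0.91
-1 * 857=-857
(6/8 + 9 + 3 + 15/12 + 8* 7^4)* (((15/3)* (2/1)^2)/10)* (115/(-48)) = -1105265/12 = -92105.42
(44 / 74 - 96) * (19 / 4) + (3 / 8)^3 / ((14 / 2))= -60093721 / 132608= -453.17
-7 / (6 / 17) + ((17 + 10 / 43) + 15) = 3199 / 258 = 12.40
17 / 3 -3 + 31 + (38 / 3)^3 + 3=2068.96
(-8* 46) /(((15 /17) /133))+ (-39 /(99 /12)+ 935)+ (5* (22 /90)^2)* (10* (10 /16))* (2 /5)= -485941127 /8910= -54538.85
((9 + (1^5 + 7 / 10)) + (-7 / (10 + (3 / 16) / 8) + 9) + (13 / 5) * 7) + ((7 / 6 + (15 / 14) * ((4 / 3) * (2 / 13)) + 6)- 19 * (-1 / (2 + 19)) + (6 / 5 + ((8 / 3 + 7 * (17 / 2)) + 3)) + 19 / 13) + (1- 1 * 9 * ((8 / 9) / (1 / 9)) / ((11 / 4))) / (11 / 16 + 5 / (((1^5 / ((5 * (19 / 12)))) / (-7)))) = 57971472788363 / 511157476830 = 113.41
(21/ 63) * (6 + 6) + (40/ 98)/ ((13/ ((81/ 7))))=19456/ 4459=4.36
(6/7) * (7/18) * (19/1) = 19/3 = 6.33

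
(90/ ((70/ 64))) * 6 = 3456/ 7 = 493.71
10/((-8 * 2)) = -5/8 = -0.62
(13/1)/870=13/870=0.01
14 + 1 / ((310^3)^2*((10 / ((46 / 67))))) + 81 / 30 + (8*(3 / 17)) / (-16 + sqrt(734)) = 12*sqrt(734) / 4063 + 20230445388811253593449 / 1207985697727505000000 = 16.83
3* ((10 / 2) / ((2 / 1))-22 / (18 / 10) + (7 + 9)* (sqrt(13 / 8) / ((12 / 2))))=-175 / 6 + 2* sqrt(26)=-18.97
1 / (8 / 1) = 1 / 8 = 0.12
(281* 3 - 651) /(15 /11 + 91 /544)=1148928 /9161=125.42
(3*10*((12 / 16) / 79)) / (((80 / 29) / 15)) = 3915 / 2528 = 1.55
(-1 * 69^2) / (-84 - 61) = 32.83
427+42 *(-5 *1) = 217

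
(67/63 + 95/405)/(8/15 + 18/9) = 1840/3591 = 0.51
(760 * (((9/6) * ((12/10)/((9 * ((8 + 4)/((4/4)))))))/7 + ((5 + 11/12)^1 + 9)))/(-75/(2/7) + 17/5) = -2381080/54411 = -43.76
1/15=0.07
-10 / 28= -5 / 14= -0.36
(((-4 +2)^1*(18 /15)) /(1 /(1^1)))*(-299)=3588 /5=717.60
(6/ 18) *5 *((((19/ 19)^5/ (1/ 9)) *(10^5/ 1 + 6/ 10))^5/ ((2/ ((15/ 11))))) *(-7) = -12917356263712636650736202057942349/ 2750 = -4697220459531867872994983000000.00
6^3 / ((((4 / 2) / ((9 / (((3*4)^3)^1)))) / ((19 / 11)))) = 171 / 176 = 0.97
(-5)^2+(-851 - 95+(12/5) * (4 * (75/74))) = -33717/37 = -911.27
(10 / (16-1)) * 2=4 / 3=1.33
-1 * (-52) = 52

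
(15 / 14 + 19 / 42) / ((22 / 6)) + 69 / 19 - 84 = -116971 / 1463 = -79.95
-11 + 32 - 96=-75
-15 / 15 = -1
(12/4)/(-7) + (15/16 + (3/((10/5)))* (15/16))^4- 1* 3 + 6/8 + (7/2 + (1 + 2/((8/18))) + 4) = 297243991/7340032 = 40.50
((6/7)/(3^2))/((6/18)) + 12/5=94/35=2.69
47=47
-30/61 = -0.49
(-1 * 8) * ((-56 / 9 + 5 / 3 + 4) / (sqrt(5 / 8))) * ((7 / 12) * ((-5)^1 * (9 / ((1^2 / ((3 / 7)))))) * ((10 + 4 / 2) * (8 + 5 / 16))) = -1995 * sqrt(10) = -6308.74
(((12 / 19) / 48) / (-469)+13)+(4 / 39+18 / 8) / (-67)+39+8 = 41679055 / 695058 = 59.96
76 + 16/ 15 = 1156/ 15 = 77.07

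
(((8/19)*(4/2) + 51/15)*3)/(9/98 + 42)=39494/130625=0.30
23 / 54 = 0.43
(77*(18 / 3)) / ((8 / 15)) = 3465 / 4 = 866.25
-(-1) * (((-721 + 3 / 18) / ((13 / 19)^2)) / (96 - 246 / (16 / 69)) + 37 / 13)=4.44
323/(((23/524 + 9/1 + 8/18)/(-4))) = -6093072/44747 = -136.17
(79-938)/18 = -47.72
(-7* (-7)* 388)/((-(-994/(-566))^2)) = -31074532/5041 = -6164.36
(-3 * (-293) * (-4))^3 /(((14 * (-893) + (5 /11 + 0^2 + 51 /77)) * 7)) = 6640591848 /13369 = 496715.67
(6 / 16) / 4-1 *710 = -22717 / 32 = -709.91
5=5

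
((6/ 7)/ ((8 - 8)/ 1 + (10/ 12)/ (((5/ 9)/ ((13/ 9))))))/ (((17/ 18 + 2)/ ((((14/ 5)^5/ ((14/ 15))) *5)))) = 10668672/ 86125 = 123.87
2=2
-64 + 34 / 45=-2846 / 45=-63.24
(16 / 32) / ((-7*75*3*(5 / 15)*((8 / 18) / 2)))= -3 / 700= -0.00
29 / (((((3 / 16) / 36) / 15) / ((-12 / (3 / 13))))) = -4343040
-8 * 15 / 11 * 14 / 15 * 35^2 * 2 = -274400 / 11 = -24945.45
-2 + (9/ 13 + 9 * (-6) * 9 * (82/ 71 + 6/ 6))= -967861/ 923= -1048.60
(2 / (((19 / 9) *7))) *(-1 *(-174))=3132 / 133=23.55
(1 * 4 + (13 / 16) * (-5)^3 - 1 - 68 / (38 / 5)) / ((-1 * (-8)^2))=32683 / 19456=1.68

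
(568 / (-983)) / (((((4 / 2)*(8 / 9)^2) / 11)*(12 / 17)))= -358479 / 62912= -5.70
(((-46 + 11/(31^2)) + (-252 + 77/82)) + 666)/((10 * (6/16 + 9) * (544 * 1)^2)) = 1938269/145752179200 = 0.00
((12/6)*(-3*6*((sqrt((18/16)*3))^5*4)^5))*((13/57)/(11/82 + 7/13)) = -3120017183918720728227*sqrt(6)/152370675712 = -50156961328.71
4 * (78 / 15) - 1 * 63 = -211 / 5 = -42.20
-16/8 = -2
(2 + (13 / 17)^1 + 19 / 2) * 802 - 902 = 151883 / 17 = 8934.29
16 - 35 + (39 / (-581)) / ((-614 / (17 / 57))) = -128780753 / 6777946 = -19.00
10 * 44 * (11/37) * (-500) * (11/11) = -2420000/37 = -65405.41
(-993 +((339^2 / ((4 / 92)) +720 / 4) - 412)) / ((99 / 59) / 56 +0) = 793548112 / 9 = 88172012.44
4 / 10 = 2 / 5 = 0.40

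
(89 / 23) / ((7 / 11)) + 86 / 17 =11.14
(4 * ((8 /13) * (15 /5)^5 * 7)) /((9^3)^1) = 224 /39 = 5.74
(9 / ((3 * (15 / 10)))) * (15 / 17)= 30 / 17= 1.76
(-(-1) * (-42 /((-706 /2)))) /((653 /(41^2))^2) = 118681962 /150522377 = 0.79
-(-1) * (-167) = -167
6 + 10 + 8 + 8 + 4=36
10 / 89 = 0.11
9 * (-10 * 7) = -630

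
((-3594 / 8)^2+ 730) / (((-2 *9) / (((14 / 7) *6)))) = -3240889 / 24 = -135037.04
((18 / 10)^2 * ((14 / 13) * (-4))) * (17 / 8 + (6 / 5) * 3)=-129843 / 1625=-79.90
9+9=18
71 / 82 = 0.87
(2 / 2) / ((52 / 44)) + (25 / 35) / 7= 604 / 637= 0.95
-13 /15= -0.87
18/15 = 6/5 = 1.20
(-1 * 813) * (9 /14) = -522.64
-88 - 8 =-96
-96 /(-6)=16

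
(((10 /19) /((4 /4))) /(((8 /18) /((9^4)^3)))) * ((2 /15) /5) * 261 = 221142327064623 /95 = 2327813969101.29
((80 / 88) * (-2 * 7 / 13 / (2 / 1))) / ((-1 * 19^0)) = 70 / 143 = 0.49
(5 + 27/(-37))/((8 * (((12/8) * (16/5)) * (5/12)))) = 79/296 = 0.27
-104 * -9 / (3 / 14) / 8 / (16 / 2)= 273 / 4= 68.25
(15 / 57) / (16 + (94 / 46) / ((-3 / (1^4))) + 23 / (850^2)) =249262500 / 14509997653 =0.02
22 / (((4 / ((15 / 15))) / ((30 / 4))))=165 / 4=41.25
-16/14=-8/7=-1.14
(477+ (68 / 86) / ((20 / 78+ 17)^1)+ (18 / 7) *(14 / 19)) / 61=263341155 / 33540301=7.85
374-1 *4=370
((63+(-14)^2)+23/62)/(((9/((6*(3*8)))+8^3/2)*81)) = 0.01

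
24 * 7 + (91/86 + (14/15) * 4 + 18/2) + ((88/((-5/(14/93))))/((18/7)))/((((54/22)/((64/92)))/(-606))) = 26727533047/74501370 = 358.75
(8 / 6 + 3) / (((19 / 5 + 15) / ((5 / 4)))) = 325 / 1128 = 0.29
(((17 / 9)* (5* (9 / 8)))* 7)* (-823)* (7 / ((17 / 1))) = -201635 / 8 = -25204.38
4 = 4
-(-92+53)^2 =-1521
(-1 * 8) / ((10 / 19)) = -76 / 5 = -15.20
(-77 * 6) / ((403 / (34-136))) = 47124 / 403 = 116.93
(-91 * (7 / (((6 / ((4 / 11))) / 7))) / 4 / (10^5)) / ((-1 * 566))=4459 / 3735600000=0.00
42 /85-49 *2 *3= -24948 /85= -293.51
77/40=1.92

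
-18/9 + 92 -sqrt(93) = 90 -sqrt(93) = 80.36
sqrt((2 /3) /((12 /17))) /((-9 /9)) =-sqrt(34) /6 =-0.97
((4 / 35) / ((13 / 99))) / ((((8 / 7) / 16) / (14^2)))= 155232 / 65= 2388.18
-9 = -9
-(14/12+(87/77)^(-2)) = -29519/15138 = -1.95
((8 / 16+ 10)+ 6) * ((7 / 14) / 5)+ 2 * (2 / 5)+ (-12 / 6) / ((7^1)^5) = 823503 / 336140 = 2.45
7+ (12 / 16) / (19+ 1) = 563 / 80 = 7.04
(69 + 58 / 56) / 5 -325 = -43539 / 140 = -310.99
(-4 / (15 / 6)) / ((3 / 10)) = -16 / 3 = -5.33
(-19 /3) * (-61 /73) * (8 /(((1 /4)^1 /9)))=111264 /73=1524.16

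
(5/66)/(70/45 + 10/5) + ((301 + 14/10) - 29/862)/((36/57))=478.77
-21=-21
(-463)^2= 214369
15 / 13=1.15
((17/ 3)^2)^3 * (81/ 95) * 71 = 1713767399/ 855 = 2004406.31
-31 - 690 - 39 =-760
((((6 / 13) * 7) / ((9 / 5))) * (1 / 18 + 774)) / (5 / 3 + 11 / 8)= 3901240 / 8541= 456.77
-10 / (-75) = 2 / 15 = 0.13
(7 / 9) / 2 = 7 / 18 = 0.39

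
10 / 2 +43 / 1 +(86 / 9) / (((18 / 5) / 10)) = 6038 / 81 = 74.54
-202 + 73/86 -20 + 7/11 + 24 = -185903/946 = -196.51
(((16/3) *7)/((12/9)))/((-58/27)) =-378/29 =-13.03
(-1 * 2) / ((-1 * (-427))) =-2 / 427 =-0.00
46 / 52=23 / 26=0.88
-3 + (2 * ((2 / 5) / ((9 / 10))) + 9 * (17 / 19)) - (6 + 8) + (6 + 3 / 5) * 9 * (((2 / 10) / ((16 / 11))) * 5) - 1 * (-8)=557857 / 13680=40.78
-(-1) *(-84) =-84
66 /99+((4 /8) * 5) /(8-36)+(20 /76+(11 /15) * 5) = 14387 /3192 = 4.51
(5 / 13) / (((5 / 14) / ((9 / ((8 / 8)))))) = 126 / 13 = 9.69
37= 37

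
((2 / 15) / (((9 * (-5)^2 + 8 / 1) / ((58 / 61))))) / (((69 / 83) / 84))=269584 / 4903485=0.05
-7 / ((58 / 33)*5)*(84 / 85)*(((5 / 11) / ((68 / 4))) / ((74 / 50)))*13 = -57330 / 310097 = -0.18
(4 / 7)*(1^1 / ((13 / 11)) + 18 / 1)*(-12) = -1680 / 13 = -129.23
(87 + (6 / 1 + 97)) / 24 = 95 / 12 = 7.92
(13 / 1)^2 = 169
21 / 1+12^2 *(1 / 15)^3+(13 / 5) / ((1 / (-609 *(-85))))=50478766 / 375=134610.04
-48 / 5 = -9.60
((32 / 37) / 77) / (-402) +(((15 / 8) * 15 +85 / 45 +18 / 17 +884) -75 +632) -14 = 340665256795 / 233640792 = 1458.07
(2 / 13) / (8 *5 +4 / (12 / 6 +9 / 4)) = 17 / 4524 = 0.00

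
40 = 40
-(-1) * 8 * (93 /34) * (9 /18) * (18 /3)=1116 /17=65.65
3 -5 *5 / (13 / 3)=-36 / 13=-2.77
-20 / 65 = -4 / 13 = -0.31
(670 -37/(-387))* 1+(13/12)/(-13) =1037179/1548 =670.01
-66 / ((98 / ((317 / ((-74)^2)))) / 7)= -10461 / 38332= -0.27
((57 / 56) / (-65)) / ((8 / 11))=-627 / 29120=-0.02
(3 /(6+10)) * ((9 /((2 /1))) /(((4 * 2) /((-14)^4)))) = 64827 /16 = 4051.69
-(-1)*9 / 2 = 9 / 2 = 4.50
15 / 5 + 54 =57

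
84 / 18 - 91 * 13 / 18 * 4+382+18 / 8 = 4537 / 36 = 126.03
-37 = -37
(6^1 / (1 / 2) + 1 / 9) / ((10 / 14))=763 / 45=16.96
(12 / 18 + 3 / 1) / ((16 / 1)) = 11 / 48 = 0.23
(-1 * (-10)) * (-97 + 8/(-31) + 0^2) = -30150/31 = -972.58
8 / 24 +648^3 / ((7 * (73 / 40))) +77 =32651853592 / 1533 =21299317.41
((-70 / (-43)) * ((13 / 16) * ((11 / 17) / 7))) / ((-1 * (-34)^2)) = -715 / 6760288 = -0.00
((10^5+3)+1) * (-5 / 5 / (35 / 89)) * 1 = -8900356 / 35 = -254295.89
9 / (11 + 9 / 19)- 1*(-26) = 5839 / 218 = 26.78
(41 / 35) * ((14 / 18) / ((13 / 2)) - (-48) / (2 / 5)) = 576214 / 4095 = 140.71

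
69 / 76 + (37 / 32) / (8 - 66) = 31313 / 35264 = 0.89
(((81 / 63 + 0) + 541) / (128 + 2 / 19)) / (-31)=-36062 / 264089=-0.14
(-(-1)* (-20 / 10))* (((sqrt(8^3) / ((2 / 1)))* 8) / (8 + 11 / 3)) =-384* sqrt(2) / 35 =-15.52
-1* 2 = -2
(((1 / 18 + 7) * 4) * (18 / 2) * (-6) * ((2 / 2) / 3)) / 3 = -508 / 3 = -169.33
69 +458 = 527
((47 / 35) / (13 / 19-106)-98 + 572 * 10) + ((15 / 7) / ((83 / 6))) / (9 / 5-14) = 1993480243001 / 354587205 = 5621.97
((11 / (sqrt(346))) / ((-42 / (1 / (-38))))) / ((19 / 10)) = 55 * sqrt(346) / 5246052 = 0.00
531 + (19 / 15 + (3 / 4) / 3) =31951 / 60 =532.52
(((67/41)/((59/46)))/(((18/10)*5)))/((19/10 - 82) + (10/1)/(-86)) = -1325260/750947103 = -0.00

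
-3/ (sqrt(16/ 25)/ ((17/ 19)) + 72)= -255/ 6196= -0.04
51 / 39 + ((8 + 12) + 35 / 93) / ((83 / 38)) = 1067353 / 100347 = 10.64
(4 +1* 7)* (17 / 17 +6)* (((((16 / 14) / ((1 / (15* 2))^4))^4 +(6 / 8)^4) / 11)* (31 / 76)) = 13992705140981760000000006028911 / 6673408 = 2096785501647997544882616.00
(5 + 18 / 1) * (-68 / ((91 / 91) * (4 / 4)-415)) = 34 / 9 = 3.78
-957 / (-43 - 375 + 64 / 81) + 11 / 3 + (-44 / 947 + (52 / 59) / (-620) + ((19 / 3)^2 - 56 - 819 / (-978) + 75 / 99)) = -19791438284604014 / 2361381148810035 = -8.38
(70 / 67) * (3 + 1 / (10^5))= 2100007 / 670000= 3.13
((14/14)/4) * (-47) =-47/4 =-11.75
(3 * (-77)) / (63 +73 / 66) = -15246 / 4231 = -3.60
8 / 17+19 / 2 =9.97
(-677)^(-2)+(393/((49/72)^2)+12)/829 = 1.04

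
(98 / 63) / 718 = 7 / 3231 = 0.00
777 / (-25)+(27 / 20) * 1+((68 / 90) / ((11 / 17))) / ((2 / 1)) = -288547 / 9900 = -29.15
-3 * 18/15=-18/5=-3.60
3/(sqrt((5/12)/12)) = 36 * sqrt(5)/5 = 16.10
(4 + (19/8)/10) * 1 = 339/80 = 4.24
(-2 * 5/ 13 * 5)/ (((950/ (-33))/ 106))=3498/ 247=14.16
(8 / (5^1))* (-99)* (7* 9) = -49896 / 5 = -9979.20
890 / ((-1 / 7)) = -6230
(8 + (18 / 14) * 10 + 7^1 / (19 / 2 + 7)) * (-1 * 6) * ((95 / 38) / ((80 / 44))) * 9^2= -99549 / 7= -14221.29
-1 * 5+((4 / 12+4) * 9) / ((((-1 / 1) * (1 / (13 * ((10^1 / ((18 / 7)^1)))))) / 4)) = -23675 / 3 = -7891.67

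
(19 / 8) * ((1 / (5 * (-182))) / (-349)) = 19 / 2540720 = 0.00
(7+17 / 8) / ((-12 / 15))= -365 / 32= -11.41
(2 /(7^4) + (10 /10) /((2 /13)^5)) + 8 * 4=893933181 /76832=11634.91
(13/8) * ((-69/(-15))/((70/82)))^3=10901303491/42875000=254.26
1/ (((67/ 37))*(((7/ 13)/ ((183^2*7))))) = 16108209/ 67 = 240421.03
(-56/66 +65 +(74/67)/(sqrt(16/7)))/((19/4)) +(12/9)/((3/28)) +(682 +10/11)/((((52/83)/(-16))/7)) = -2984664292/24453 +74 * sqrt(7)/1273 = -122057.03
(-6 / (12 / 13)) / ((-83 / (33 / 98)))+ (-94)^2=143744477 / 16268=8836.03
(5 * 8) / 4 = 10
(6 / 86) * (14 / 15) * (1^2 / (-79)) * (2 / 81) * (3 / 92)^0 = -28 / 1375785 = -0.00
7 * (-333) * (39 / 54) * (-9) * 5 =151515 / 2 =75757.50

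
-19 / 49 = -0.39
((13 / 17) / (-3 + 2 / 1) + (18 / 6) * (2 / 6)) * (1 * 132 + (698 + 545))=5500 / 17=323.53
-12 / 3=-4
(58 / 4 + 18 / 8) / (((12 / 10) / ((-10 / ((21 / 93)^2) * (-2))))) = 1609675 / 294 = 5475.09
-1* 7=-7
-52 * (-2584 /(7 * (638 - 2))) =33592 /1113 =30.18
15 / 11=1.36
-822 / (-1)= 822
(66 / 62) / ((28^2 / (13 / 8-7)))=-1419 / 194432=-0.01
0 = 0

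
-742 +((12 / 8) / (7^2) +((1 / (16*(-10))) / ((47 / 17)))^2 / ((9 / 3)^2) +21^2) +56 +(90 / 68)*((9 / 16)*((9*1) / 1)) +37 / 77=-1108936618338293 / 4663541836800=-237.79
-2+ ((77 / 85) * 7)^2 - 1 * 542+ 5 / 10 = -7272533 / 14450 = -503.29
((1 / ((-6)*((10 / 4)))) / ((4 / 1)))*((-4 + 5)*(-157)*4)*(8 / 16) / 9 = 157 / 270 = 0.58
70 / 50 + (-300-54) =-1763 / 5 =-352.60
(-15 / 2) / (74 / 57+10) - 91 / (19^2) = -425863 / 464968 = -0.92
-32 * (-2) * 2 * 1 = 128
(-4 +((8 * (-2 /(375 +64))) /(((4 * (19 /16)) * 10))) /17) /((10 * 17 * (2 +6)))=-708993 /241054900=-0.00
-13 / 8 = -1.62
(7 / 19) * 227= 1589 / 19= 83.63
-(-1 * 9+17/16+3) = 4.94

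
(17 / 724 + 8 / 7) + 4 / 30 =98801 / 76020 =1.30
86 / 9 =9.56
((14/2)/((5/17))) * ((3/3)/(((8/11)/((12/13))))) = 3927/130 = 30.21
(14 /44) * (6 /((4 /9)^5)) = 1240029 /11264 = 110.09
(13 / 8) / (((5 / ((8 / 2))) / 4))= 26 / 5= 5.20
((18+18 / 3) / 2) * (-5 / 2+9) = 78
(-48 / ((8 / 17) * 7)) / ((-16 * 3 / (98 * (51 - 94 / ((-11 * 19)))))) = 1279607 / 836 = 1530.63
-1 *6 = -6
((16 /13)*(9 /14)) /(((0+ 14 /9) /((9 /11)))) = 0.42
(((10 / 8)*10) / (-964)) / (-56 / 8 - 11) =0.00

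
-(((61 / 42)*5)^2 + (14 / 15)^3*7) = -38649143 / 661500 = -58.43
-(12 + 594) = -606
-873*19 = -16587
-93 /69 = -31 /23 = -1.35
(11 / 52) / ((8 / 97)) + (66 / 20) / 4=7051 / 2080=3.39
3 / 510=1 / 170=0.01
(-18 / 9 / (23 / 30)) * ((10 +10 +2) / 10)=-132 / 23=-5.74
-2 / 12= -1 / 6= -0.17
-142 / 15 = -9.47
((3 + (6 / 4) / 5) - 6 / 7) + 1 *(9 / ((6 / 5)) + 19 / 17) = 6581 / 595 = 11.06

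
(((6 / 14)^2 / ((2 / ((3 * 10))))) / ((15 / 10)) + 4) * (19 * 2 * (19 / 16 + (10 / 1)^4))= 434771623 / 196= 2218222.57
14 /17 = 0.82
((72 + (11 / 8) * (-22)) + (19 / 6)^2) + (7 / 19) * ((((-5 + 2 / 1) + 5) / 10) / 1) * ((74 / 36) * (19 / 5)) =7853 / 150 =52.35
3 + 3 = 6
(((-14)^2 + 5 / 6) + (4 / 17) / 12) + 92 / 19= 130295 / 646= 201.70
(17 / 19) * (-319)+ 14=-5157 / 19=-271.42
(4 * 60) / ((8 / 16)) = 480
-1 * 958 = -958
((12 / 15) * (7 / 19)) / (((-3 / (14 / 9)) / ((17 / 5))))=-6664 / 12825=-0.52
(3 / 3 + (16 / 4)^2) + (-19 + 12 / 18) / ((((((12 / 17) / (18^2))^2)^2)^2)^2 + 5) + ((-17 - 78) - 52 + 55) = -1526735208775906572947292725508210746599025535 / 19407650959015761520516432951375560338123206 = -78.67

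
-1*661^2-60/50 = -2184611/5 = -436922.20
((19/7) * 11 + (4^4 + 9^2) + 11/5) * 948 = 12245316/35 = 349866.17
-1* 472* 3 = -1416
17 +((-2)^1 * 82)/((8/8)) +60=-87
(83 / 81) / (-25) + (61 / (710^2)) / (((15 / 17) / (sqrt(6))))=-83 / 2025 + 1037 * sqrt(6) / 7561500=-0.04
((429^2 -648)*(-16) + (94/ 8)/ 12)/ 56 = -140845777/ 2688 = -52397.98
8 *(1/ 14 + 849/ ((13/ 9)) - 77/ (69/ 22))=28295180/ 6279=4506.32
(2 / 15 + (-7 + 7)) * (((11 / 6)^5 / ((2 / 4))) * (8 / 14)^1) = 161051 / 51030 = 3.16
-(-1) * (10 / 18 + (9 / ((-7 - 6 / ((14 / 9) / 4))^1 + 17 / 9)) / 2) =7837 / 23292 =0.34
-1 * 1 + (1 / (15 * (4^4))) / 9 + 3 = 69121 / 34560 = 2.00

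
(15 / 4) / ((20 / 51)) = 153 / 16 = 9.56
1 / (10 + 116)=1 / 126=0.01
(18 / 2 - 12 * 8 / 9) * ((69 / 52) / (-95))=23 / 988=0.02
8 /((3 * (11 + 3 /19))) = 38 /159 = 0.24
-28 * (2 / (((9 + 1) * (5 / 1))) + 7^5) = -11764928 / 25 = -470597.12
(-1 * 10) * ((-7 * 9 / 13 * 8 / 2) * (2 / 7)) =720 / 13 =55.38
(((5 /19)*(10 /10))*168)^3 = 592704000 /6859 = 86412.60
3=3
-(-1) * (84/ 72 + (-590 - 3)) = -3551/ 6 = -591.83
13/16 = 0.81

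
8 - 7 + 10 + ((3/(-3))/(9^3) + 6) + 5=22.00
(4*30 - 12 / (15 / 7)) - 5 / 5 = 113.40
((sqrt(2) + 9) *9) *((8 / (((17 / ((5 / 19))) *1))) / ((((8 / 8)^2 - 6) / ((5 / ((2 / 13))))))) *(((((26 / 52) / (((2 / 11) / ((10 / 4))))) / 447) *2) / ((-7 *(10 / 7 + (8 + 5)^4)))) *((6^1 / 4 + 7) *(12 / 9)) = 7150 *sqrt(2) / 566021647 + 64350 / 566021647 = 0.00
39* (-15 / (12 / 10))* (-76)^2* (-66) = 185842800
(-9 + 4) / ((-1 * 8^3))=5 / 512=0.01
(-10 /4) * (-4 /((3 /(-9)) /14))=-420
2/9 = 0.22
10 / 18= 5 / 9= 0.56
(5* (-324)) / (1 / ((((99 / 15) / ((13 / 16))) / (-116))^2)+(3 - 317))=28226880 / 1917911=14.72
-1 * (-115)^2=-13225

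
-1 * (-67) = 67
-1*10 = -10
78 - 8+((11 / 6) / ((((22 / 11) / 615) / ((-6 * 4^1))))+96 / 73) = -982484 / 73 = -13458.68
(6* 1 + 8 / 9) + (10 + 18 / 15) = 814 / 45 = 18.09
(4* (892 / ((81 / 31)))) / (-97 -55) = -8.98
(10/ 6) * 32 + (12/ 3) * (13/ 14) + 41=2059/ 21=98.05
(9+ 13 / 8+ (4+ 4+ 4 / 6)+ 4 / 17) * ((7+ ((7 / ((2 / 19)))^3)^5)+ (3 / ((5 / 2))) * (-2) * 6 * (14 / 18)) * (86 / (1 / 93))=3827098018793060020197199262164929053227 / 11141120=343511067001617433453476800000000.00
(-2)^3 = -8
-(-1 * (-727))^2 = -528529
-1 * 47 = -47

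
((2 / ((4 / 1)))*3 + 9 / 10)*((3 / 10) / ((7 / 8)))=0.82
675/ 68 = 9.93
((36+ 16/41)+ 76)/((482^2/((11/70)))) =6336/83346235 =0.00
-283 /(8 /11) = -3113 /8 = -389.12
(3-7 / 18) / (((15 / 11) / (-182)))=-47047 / 135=-348.50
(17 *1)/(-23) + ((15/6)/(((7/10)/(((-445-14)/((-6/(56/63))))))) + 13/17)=664770/2737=242.88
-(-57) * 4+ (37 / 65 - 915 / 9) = 24746 / 195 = 126.90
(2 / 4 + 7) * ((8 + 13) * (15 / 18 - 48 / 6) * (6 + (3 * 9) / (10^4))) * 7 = -47428.83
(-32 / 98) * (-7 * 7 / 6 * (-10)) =-80 / 3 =-26.67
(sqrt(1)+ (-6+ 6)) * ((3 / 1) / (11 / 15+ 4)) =45 / 71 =0.63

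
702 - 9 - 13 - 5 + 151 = 826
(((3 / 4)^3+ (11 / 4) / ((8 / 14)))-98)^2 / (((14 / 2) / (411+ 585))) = 8776744281 / 7168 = 1224434.19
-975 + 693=-282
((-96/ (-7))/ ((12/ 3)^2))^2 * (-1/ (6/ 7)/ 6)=-0.14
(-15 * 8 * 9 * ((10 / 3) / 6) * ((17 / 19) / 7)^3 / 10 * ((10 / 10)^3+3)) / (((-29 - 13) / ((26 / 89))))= 5109520 / 1465692851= 0.00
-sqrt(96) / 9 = -4 * sqrt(6) / 9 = -1.09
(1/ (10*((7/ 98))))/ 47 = 7/ 235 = 0.03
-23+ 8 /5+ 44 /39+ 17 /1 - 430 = -84488 /195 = -433.27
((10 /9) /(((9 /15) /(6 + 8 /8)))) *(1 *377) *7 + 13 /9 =923689 /27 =34210.70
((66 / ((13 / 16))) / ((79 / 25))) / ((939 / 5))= 44000 / 321451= 0.14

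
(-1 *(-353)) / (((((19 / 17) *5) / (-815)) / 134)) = -131073842 / 19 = -6898623.26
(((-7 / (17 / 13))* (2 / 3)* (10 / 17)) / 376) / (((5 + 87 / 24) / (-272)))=29120 / 165393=0.18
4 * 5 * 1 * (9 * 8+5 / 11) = 15940 / 11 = 1449.09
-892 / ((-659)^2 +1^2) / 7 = -446 / 1519987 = -0.00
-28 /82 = -0.34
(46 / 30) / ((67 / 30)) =0.69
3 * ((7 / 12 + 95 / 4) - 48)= -71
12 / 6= 2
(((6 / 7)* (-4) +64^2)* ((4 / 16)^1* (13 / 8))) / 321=46553 / 8988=5.18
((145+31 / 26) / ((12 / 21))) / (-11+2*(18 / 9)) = -3801 / 104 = -36.55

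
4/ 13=0.31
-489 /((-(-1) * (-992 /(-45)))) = -22005 /992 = -22.18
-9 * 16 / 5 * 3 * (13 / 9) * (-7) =4368 / 5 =873.60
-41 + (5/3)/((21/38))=-2393/63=-37.98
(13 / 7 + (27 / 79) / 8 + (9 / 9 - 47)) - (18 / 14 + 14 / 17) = -3475315 / 75208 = -46.21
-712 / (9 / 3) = -712 / 3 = -237.33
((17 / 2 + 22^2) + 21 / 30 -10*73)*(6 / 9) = -2368 / 15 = -157.87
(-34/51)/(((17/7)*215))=-14/10965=-0.00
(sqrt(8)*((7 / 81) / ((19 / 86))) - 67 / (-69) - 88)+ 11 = -5246 / 69+ 1204*sqrt(2) / 1539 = -74.92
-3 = -3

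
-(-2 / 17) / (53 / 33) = 66 / 901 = 0.07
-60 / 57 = -20 / 19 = -1.05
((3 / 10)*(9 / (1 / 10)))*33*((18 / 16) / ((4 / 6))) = 24057 / 16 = 1503.56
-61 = -61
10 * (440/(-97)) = -4400/97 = -45.36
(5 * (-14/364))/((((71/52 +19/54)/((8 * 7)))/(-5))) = 75600/2411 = 31.36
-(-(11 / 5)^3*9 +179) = -10396 / 125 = -83.17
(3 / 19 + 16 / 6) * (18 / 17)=966 / 323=2.99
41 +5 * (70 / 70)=46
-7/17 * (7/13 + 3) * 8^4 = -1318912/221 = -5967.93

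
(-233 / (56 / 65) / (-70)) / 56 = 0.07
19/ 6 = 3.17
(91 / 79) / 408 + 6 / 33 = 65465 / 354552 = 0.18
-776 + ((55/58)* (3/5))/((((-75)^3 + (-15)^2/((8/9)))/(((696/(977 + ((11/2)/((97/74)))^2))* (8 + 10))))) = -151200807364568/194846396975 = -776.00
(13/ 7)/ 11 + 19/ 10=1593/ 770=2.07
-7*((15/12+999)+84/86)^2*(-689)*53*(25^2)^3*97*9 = 1615731546562254059326171875/29584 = 54615046868653801356347.08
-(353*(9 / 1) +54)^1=-3231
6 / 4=3 / 2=1.50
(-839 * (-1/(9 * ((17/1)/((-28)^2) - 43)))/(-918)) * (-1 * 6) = -657776/46398015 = -0.01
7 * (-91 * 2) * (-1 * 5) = 6370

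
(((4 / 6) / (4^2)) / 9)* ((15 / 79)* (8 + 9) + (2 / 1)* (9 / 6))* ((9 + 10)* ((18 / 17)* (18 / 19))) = 738 / 1343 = 0.55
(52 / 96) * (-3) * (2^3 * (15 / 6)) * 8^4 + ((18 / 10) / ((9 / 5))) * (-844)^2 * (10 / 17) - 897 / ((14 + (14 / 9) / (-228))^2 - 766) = 285902.75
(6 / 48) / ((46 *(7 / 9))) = 9 / 2576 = 0.00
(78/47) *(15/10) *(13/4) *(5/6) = 2535/376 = 6.74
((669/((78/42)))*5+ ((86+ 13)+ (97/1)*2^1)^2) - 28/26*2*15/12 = 87647.46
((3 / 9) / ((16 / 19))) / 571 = 19 / 27408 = 0.00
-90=-90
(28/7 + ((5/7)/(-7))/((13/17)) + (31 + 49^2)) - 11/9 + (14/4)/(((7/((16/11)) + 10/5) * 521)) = 792650733872/325571337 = 2434.65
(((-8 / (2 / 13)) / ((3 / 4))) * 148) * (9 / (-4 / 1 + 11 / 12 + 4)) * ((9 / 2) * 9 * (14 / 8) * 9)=-706908384 / 11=-64264398.55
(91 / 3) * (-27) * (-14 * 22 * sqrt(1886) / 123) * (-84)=-7063056 * sqrt(1886) / 41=-7481344.22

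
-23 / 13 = -1.77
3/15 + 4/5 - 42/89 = 47/89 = 0.53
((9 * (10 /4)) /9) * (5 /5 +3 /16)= 95 /32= 2.97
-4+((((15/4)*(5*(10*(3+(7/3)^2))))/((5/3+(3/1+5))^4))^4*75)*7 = -3.43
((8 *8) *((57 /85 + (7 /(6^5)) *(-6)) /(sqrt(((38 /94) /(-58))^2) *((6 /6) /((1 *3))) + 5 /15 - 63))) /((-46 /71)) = 28364940484 /27050676165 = 1.05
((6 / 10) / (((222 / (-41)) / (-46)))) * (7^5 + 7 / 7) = 15849944 / 185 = 85675.37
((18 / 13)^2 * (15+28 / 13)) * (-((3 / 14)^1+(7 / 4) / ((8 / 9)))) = -8832807 / 123032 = -71.79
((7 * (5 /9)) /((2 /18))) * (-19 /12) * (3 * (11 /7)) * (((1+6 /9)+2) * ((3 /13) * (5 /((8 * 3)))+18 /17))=-22495715 /21216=-1060.32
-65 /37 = -1.76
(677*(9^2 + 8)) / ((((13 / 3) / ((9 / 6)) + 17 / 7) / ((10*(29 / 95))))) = 220164462 / 6365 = 34589.86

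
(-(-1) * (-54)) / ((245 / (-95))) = 1026 / 49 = 20.94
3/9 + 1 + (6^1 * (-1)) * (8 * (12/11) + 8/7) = -13372/231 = -57.89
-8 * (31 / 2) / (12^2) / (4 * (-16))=31 / 2304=0.01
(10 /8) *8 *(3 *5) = 150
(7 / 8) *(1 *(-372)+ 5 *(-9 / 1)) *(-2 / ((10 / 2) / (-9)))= -26271 / 20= -1313.55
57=57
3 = 3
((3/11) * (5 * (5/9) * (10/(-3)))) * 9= -250/11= -22.73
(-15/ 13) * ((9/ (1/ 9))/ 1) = -1215/ 13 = -93.46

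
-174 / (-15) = 11.60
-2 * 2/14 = -2/7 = -0.29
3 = 3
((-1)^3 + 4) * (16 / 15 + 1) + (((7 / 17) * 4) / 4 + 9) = 1327 / 85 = 15.61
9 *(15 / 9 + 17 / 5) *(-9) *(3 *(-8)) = 9849.60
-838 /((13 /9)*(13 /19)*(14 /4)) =-286596 /1183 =-242.26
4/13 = 0.31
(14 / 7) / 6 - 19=-56 / 3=-18.67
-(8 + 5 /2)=-21 /2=-10.50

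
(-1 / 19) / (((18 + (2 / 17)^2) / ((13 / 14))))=-3757 / 1384796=-0.00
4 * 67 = 268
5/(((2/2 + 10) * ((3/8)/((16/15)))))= 128/99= 1.29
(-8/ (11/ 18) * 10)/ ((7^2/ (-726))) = 95040/ 49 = 1939.59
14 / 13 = 1.08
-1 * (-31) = 31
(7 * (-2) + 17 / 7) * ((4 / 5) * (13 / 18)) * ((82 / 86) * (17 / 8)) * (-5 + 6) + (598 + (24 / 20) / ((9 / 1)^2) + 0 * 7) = 18999901 / 32508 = 584.47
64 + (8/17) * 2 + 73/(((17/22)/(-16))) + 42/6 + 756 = -11621/17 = -683.59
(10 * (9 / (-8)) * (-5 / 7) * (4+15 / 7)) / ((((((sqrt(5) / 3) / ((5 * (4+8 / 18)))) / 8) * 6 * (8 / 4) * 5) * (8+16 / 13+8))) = 13975 * sqrt(5) / 2744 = 11.39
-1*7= -7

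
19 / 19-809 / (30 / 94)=-38008 / 15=-2533.87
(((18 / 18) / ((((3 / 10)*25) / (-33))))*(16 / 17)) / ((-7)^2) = -352 / 4165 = -0.08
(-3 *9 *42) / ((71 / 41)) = -46494 / 71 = -654.85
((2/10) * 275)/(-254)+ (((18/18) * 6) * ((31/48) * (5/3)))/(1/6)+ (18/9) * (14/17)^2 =39.89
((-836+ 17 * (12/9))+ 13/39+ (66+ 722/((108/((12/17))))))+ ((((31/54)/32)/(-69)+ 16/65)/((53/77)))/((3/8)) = -1941211621067/2618558280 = -741.33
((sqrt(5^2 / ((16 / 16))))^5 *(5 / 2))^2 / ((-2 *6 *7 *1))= -244140625 / 336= -726609.00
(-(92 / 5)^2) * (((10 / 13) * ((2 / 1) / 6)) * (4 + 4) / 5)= -135424 / 975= -138.90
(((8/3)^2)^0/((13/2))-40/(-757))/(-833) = -2034/8197553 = -0.00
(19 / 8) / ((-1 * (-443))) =19 / 3544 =0.01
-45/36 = -5/4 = -1.25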